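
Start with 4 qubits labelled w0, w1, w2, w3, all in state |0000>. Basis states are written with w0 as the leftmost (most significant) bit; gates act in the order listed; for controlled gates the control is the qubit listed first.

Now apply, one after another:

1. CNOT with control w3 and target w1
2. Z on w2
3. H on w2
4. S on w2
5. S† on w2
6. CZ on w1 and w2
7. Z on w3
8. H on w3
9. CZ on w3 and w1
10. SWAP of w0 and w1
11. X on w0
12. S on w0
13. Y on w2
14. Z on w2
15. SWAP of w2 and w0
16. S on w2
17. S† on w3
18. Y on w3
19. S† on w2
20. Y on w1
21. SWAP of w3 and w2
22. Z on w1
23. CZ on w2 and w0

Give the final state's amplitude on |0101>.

The final state's coefficient on |0101> equals I/2. Key observation: steps 4-5 multiply out to the identity, so the circuit reduces to the remaining gates.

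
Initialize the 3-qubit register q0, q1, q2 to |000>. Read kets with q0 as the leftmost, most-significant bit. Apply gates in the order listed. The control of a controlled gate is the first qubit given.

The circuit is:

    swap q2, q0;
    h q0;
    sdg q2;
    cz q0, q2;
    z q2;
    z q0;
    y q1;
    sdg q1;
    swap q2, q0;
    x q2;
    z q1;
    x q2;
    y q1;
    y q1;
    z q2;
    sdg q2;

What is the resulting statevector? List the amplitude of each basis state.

After the circuit, the state carries amplitude -sqrt(2)/2 on |010>, sqrt(2)*I/2 on |011>, and 0 on every other basis state.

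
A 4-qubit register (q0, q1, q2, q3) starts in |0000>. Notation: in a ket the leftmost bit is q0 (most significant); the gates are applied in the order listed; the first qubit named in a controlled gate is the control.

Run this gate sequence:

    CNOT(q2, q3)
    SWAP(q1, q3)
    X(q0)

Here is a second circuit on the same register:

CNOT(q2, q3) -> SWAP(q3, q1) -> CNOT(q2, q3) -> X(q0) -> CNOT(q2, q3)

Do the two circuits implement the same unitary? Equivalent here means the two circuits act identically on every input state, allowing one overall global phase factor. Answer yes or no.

Yes: on every input state the two circuits agree up to one overall phase factor.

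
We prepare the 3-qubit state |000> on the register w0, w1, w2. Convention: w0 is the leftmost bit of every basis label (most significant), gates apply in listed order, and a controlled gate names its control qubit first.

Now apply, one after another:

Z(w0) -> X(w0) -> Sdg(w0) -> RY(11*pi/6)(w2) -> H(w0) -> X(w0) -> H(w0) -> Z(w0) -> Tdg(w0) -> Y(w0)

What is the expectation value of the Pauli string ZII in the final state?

The observable ZII averages to 1. Key observation: gates 5-8 undo each other exactly, leaving only the rest of the circuit to track.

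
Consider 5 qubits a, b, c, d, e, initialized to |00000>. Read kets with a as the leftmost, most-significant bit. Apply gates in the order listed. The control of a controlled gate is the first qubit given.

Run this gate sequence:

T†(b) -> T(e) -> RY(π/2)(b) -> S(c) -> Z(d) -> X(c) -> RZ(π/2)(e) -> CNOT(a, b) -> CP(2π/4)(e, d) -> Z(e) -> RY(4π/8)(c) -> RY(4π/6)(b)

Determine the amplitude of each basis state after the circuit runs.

After the circuit, the state carries amplitude (1 - sqrt(3))*exp(3*I*pi/4)/4 on |00000>, (-1 + sqrt(3))*exp(3*I*pi/4)/4 on |00100>, (1 + sqrt(3))*exp(3*I*pi/4)/4 on |01000>, (-sqrt(3) - 1)*exp(3*I*pi/4)/4 on |01100>, and 0 on every other basis state.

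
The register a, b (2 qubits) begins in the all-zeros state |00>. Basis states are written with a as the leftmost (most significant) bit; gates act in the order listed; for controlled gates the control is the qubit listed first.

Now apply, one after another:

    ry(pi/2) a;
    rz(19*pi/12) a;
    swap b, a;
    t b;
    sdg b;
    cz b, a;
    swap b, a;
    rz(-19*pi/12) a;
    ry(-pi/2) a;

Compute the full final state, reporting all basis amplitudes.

The final amplitudes are 1/2 - exp(3*I*pi/4)/2 on |00>, 0 on |01>, -1/2 - exp(3*I*pi/4)/2 on |10>, 0 on |11>.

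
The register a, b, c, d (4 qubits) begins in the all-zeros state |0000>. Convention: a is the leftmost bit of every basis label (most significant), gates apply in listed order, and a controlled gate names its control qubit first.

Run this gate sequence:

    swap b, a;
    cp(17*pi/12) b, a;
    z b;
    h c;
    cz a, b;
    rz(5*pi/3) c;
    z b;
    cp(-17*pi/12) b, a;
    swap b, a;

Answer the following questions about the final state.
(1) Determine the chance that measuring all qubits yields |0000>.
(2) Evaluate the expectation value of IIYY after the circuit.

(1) Outcome |0000> occurs with probability 1/2.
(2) The observable IIYY averages to 0.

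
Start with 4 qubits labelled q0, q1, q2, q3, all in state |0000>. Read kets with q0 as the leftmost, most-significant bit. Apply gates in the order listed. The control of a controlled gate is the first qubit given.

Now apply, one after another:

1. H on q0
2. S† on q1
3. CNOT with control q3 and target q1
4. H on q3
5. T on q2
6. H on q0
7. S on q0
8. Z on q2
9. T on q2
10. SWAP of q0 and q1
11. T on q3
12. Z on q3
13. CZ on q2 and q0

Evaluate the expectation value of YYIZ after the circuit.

The expectation value of YYIZ is 0.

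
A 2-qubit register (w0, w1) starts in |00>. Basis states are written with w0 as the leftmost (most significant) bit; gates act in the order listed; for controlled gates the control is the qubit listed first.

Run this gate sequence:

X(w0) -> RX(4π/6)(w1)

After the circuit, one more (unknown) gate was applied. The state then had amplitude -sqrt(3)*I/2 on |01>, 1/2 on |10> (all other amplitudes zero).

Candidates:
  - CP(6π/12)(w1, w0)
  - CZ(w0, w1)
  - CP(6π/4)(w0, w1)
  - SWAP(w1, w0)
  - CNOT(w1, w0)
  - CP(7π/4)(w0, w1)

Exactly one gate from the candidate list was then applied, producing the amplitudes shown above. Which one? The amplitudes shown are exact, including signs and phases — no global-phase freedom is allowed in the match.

The unique candidate consistent with the amplitudes is CNOT(w1, w0).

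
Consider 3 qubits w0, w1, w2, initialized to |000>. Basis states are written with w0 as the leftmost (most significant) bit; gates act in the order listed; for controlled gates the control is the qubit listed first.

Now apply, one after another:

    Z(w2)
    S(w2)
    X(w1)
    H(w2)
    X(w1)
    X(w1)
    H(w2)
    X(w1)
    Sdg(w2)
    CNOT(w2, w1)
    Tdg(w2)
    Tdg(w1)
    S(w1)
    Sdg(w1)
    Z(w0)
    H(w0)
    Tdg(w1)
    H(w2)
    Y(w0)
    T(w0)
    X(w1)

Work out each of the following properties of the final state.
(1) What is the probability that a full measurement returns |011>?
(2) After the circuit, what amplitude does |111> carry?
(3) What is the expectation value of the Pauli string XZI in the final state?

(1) The probability of measuring |011> is 1/4. Key observation: steps 2-9 multiply out to the identity, so the circuit reduces to the remaining gates.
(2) |111> carries amplitude exp(3*I*pi/4)/2 in the final state.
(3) In the final state, XZI has expectation sqrt(2)/2.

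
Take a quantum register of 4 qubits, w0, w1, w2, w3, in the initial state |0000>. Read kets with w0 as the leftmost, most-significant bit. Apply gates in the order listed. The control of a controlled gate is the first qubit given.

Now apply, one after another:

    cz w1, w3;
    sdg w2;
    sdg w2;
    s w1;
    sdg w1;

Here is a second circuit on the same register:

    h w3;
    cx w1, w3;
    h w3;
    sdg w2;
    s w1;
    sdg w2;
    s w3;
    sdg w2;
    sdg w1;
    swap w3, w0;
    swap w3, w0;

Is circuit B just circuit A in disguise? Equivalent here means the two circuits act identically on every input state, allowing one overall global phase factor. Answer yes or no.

No, they are not equivalent — no single phase factor reconciles the two unitaries.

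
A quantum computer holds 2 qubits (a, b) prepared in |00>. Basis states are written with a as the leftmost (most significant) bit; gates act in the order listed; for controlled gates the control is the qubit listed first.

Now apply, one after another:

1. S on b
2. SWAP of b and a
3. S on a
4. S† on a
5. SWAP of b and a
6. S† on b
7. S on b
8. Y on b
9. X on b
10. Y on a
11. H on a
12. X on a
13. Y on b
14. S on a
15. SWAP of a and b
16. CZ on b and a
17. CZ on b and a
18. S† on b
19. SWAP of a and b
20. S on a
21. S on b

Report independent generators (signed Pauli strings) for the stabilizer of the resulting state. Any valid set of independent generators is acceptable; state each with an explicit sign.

One valid set of independent stabilizer generators is -YI, -IZ (any independent generating set of the same group is equally correct). Key observation: steps 1-6 multiply out to the identity, so the circuit reduces to the remaining gates.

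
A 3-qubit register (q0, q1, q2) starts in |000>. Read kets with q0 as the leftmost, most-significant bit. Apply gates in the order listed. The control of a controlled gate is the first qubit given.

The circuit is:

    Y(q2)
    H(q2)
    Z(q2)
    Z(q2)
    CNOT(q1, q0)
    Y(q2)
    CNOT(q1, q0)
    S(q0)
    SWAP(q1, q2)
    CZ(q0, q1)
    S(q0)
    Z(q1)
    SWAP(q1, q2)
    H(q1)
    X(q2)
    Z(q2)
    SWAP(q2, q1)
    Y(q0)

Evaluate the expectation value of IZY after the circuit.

In the final state, IZY has expectation 0.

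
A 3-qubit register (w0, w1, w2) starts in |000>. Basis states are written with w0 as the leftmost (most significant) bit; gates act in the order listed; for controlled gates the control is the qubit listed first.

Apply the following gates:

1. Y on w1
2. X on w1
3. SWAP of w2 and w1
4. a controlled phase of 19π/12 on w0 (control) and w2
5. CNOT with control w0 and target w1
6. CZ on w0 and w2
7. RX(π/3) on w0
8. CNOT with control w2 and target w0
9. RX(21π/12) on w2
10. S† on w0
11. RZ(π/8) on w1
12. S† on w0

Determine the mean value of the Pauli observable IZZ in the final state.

In the final state, IZZ has expectation sqrt(2)/2.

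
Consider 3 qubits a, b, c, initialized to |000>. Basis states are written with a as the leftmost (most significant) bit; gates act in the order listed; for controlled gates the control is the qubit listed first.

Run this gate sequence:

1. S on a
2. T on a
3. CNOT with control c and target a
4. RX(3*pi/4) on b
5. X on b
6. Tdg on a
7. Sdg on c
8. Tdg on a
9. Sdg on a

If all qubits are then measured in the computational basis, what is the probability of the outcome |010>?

The probability of measuring |010> is 1/2 - sqrt(2)/4.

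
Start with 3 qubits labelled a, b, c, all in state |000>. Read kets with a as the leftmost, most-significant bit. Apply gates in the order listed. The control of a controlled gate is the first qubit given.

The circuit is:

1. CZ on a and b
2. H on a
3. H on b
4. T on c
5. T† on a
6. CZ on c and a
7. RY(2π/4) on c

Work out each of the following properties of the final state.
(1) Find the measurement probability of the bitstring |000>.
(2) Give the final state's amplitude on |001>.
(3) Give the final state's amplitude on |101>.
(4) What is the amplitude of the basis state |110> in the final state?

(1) Outcome |000> occurs with probability 1/8.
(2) |001> carries amplitude sqrt(2)/4 in the final state.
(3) The amplitude on |101> is -sqrt(2)*exp(3*I*pi/4)/4.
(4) |110> carries amplitude -sqrt(2)*exp(3*I*pi/4)/4 in the final state.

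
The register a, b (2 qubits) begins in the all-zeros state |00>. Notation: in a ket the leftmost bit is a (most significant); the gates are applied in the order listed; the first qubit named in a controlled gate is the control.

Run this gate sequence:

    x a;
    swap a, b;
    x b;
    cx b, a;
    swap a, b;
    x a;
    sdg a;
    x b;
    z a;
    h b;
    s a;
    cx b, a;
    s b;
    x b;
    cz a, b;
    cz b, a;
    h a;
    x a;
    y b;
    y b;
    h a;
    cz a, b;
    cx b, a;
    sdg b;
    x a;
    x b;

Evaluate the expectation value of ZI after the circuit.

In the final state, ZI has expectation -1.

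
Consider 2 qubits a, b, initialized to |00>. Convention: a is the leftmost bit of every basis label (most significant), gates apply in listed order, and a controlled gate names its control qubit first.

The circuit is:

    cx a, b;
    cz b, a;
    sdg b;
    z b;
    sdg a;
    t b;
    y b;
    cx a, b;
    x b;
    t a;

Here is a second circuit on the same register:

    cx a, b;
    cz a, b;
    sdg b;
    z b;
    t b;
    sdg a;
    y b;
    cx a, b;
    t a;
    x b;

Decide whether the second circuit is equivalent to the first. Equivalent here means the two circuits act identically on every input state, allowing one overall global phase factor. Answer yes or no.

Yes: on every input state the two circuits agree up to one overall phase factor.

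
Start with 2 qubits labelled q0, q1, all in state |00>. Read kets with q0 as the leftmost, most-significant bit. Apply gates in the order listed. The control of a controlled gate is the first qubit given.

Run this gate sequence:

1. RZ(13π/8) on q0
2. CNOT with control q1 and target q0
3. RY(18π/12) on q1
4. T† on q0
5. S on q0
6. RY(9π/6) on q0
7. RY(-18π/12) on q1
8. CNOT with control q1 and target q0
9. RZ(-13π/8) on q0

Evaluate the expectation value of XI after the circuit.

The observable XI averages to (1 + exp(3*I*pi/4))*exp(5*I*pi/8)/2.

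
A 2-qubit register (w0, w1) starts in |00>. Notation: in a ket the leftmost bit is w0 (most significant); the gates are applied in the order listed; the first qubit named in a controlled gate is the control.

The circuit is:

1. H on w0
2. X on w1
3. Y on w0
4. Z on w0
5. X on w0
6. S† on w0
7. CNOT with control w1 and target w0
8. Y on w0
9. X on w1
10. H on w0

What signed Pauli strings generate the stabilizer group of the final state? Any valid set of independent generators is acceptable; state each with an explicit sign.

The final state is stabilized by the group generated by -YI, +IZ; other independent generating sets are equally valid.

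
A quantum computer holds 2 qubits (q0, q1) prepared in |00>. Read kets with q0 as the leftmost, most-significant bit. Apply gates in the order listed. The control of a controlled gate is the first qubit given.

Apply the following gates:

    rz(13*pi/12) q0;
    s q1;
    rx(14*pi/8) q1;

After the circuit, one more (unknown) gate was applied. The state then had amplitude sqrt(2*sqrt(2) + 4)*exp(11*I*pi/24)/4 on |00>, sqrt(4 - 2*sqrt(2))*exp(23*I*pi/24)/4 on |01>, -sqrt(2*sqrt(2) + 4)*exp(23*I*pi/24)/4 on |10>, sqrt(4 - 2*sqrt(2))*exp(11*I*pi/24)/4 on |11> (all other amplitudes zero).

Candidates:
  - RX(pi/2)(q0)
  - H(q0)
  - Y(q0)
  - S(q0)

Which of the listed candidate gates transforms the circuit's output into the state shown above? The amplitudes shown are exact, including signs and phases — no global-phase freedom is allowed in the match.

The unique candidate consistent with the amplitudes is RX(pi/2)(q0).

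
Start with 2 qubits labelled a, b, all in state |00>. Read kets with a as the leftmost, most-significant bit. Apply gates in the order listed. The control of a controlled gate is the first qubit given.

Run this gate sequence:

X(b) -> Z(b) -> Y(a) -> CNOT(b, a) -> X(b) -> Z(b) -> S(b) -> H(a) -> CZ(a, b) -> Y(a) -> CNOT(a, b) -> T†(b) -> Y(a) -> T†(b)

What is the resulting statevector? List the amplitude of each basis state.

The final amplitudes are 0 on |00>, -sqrt(2)/2 on |01>, -sqrt(2)*I/2 on |10>, 0 on |11>.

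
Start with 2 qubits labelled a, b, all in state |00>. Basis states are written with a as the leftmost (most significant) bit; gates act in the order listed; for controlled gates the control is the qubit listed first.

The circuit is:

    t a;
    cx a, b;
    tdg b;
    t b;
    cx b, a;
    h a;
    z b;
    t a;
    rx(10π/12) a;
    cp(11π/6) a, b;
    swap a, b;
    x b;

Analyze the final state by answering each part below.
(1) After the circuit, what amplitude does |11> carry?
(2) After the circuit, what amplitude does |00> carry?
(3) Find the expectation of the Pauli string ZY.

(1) The final state's coefficient on |11> equals 0.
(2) |00> carries amplitude -sqrt(3)*I/4 - I/4 - exp(I*pi/4)/4 + sqrt(3)*exp(I*pi/4)/4 in the final state.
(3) The observable ZY averages to sqrt(6)/4.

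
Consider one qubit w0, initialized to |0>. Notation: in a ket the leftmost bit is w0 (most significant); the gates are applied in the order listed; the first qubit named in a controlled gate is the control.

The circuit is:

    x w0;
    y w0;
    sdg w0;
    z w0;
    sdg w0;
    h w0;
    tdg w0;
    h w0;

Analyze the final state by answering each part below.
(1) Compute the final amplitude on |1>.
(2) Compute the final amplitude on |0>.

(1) The final state's coefficient on |1> equals -I/2 + exp(I*pi/4)/2.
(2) |0> carries amplitude -I/2 - exp(I*pi/4)/2 in the final state.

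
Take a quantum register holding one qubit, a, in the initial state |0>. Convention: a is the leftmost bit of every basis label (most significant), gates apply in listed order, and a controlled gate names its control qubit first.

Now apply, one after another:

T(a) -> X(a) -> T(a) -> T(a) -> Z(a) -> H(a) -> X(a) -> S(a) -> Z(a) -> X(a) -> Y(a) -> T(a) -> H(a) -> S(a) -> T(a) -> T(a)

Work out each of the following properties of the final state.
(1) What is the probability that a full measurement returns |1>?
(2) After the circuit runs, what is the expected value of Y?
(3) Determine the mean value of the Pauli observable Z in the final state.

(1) Outcome |1> occurs with probability 1/2 - sqrt(2)/4.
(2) The expectation value of Y is -sqrt(2)/2.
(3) In the final state, Z has expectation sqrt(2)/2.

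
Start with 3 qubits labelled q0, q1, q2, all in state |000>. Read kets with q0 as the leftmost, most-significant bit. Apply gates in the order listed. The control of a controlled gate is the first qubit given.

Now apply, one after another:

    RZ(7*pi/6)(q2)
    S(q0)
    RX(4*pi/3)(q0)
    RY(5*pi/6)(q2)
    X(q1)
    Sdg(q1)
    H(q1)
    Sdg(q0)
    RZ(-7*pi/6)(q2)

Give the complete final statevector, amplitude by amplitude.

After the circuit, the state carries amplitude I*(-1 + sqrt(3))/8 on |000>, (-sqrt(3) - 1)*exp(I*pi/3)/8 on |001>, I*(1 - sqrt(3))/8 on |010>, (1 + sqrt(3))*exp(I*pi/3)/8 on |011>, I*(3 - sqrt(3))/8 on |100>, (-3 - sqrt(3))*exp(I*pi/3)/8 on |101>, I*(-3 + sqrt(3))/8 on |110>, (sqrt(3) + 3)*exp(I*pi/3)/8 on |111>.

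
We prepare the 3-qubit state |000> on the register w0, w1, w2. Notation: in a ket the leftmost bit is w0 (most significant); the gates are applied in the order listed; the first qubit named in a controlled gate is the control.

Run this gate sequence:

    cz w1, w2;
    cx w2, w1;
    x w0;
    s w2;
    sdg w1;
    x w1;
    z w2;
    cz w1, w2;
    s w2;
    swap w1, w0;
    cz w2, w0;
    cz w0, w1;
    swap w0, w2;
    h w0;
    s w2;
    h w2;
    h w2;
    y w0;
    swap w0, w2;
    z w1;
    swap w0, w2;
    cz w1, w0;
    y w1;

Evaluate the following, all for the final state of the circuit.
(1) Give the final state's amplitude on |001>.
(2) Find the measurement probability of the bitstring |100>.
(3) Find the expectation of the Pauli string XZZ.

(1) The amplitude on |001> is -sqrt(2)*I/2.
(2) The probability of measuring |100> is 0.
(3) The expectation value of XZZ is -1.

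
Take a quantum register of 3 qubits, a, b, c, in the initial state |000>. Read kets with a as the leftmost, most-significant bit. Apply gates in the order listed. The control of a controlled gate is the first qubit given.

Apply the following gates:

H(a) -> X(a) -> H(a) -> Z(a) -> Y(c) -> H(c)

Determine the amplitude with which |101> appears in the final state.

The amplitude on |101> is 0. Key observation: gates 1-4 undo each other exactly, leaving only the rest of the circuit to track.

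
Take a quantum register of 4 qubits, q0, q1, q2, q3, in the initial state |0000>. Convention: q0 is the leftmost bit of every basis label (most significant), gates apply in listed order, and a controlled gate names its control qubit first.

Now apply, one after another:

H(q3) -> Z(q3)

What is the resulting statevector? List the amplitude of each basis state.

The final amplitudes are sqrt(2)/2 on |0000>, -sqrt(2)/2 on |0001>, and 0 on every other basis state.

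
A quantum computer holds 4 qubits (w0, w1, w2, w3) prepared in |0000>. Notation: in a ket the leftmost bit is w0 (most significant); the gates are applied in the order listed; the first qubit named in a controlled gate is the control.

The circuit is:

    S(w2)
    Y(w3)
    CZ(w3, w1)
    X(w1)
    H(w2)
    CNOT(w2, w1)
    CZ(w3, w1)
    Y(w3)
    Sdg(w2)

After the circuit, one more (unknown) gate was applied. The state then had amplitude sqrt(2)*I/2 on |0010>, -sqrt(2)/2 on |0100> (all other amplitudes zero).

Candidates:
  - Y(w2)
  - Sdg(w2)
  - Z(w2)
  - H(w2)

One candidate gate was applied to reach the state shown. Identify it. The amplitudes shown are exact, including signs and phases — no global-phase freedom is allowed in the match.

It was Z(w2) that produced the state shown.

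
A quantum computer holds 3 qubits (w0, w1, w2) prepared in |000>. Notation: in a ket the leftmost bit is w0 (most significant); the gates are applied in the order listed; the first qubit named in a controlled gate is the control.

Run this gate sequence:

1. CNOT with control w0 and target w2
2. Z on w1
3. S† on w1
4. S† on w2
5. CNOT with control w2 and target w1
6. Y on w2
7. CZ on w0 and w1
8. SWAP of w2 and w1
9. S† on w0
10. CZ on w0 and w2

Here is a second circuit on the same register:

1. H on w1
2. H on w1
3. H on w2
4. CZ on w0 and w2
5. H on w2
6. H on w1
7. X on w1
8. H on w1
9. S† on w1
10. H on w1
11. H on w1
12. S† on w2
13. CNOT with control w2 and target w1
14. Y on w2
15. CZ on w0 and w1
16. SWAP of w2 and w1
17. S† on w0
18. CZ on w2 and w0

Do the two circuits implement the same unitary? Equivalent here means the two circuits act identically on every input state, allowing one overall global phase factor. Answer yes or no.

Yes: on every input state the two circuits agree up to one overall phase factor.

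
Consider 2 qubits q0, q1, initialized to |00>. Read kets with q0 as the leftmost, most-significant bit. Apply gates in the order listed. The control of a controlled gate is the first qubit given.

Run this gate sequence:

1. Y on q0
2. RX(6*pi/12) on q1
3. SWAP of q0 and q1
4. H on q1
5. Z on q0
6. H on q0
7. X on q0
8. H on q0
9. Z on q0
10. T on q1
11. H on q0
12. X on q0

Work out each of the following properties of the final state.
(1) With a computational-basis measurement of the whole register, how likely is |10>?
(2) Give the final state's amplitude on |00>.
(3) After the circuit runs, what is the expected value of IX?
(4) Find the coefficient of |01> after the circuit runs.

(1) Outcome |10> occurs with probability 1/4.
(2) The amplitude on |00> is sqrt(2)*(1 + I)/4.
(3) The observable IX averages to -sqrt(2)/2.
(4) The amplitude on |01> is sqrt(2)*(-1 - I)*exp(I*pi/4)/4.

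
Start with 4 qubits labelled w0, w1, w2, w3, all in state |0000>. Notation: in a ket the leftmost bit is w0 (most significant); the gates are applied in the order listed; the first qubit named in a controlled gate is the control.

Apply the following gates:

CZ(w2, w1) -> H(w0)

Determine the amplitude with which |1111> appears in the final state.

The amplitude on |1111> is 0.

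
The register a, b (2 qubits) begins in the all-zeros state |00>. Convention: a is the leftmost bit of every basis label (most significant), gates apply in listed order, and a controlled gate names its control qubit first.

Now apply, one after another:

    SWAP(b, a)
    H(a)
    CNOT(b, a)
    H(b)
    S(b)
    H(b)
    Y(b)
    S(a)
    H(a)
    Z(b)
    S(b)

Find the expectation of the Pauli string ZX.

The expectation value of ZX is 0.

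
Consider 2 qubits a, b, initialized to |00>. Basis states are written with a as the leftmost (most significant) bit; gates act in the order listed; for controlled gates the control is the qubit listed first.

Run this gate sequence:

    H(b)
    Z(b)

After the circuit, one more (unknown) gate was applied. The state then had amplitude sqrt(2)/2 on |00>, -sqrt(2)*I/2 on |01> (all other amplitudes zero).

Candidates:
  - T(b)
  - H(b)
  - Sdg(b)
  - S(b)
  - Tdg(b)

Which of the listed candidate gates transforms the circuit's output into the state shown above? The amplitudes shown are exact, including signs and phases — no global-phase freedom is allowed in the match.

It was S(b) that produced the state shown.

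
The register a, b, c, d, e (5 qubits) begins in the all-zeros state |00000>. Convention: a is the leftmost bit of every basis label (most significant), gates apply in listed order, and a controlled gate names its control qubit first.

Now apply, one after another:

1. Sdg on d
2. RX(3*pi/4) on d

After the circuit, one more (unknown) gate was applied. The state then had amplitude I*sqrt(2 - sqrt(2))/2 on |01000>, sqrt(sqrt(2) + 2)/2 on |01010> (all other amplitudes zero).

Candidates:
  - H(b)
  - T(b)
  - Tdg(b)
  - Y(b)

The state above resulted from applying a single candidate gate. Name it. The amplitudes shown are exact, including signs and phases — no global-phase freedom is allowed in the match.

The unique candidate consistent with the amplitudes is Y(b).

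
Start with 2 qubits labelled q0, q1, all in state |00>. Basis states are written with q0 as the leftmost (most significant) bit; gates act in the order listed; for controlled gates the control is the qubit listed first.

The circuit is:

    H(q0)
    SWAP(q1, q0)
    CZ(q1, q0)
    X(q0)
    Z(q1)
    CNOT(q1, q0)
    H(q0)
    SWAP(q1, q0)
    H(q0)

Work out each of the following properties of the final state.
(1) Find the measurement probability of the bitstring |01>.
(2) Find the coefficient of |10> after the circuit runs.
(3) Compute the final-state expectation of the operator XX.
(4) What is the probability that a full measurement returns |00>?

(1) Outcome |01> occurs with probability 1/2.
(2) The final state's coefficient on |10> equals sqrt(2)/2.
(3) The observable XX averages to -1.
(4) Outcome |00> occurs with probability 0.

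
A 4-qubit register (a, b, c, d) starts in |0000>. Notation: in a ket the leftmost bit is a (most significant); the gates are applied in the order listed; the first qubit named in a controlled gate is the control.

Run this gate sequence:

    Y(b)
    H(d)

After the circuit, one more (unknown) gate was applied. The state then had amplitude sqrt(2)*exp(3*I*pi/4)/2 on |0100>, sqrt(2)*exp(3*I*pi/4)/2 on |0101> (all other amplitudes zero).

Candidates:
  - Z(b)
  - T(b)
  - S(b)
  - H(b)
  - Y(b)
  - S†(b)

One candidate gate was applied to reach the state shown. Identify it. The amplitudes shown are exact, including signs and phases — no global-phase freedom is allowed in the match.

The unique candidate consistent with the amplitudes is T(b).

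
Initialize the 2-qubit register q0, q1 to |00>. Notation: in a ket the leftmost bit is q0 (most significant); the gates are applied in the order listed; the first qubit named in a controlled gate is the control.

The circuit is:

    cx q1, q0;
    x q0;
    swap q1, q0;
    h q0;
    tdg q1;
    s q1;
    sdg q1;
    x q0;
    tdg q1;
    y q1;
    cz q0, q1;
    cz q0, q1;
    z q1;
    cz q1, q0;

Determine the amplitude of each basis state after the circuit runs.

The resulting statevector has amplitude -sqrt(2)/2 on |00>, 0 on |01>, -sqrt(2)/2 on |10>, 0 on |11>.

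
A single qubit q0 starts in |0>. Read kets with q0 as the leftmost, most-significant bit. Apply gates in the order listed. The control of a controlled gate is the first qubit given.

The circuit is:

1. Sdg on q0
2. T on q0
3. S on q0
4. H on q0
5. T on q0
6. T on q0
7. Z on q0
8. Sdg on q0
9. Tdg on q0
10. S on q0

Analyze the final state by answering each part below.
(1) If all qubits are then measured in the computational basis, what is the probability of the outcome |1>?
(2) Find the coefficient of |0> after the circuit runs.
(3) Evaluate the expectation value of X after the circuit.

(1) A full measurement returns |1> with probability 1/2.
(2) The amplitude on |0> is sqrt(2)/2.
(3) The expectation value of X is -sqrt(2)/2.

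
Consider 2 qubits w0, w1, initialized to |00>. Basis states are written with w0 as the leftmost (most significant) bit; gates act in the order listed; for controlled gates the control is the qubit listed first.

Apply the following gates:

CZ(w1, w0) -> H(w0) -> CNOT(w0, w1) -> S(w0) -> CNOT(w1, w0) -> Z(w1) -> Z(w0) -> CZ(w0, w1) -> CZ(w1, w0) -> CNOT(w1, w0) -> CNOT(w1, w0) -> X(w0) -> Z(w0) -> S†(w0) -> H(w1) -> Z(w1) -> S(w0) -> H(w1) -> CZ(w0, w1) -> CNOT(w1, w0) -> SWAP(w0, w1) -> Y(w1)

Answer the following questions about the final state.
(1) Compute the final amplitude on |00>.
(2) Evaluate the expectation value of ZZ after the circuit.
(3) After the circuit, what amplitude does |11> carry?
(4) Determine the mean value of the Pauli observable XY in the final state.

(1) The amplitude on |00> is sqrt(2)/2.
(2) In the final state, ZZ has expectation 1.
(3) The amplitude on |11> is sqrt(2)*I/2.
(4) The observable XY averages to 1.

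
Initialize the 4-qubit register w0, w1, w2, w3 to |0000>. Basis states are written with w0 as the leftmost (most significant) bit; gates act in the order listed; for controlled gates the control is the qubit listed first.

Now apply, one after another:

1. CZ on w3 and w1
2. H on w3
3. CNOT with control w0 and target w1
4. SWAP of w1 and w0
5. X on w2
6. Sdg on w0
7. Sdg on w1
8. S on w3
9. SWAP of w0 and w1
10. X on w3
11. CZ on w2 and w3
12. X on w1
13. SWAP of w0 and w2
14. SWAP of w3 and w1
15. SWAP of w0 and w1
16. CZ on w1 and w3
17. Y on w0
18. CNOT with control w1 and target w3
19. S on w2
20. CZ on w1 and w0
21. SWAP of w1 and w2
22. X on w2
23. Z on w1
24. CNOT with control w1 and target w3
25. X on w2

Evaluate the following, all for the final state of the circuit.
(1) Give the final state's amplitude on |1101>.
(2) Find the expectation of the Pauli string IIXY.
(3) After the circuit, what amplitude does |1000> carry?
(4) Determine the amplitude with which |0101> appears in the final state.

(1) The final state's coefficient on |1101> equals 0.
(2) In the final state, IIXY has expectation 0.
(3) The amplitude on |1000> is 0.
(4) The final state's coefficient on |0101> equals 0.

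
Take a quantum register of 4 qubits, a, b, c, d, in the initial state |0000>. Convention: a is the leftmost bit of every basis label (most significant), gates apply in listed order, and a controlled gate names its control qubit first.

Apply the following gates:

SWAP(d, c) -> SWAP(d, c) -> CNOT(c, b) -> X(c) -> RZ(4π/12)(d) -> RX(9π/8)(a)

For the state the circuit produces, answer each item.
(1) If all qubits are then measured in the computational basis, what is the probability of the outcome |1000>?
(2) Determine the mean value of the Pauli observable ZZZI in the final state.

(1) The probability of measuring |1000> is 0. Key observation: steps 1-2 multiply out to the identity, so the circuit reduces to the remaining gates.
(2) The observable ZZZI averages to sqrt(sqrt(2) + 2)/2.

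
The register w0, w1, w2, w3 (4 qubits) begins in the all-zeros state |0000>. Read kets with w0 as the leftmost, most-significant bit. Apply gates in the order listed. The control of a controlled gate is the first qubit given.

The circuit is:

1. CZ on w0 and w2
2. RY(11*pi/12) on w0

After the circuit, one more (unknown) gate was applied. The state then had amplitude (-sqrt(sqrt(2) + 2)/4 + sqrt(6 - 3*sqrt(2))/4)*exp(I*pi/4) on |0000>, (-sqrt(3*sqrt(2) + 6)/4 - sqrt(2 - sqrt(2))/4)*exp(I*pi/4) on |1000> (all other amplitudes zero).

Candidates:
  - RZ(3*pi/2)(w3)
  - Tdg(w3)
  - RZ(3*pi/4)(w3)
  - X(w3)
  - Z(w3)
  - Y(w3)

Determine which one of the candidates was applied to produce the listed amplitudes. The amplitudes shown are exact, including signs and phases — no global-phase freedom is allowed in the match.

It was RZ(3*pi/2)(w3) that produced the state shown.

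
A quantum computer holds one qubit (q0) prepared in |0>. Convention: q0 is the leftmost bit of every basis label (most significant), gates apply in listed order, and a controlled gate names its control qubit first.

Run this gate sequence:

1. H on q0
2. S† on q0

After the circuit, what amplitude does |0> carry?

The final state's coefficient on |0> equals sqrt(2)/2.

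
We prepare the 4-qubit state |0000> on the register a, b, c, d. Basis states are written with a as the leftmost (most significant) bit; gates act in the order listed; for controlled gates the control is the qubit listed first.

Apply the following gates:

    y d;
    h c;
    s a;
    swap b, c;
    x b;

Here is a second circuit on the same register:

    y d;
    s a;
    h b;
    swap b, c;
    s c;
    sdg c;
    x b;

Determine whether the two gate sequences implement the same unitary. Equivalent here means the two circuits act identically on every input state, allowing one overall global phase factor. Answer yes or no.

No: there is an input state on which the two circuits produce genuinely different outputs (not merely differing by a phase).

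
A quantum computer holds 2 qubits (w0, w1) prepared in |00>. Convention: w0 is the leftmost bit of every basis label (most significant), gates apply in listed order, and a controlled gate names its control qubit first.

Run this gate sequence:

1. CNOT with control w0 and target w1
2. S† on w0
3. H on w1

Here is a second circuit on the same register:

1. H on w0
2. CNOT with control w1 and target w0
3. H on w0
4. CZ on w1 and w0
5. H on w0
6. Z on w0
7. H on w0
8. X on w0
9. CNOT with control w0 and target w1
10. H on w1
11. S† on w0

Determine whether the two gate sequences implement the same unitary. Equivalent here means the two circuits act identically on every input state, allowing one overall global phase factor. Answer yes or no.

Yes, they are equivalent — the unitaries differ by at most a global phase.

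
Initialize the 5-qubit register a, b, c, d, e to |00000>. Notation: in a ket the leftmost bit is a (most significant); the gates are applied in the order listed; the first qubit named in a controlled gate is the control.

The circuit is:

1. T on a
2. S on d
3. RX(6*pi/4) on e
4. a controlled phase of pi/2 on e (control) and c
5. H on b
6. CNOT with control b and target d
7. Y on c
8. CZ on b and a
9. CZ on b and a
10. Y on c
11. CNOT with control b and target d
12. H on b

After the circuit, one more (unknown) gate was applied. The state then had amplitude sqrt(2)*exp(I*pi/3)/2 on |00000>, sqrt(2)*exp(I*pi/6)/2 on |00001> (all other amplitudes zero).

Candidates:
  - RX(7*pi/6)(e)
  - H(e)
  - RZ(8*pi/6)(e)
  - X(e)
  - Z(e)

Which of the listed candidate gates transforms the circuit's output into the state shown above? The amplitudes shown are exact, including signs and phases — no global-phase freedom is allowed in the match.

It was RZ(8*pi/6)(e) that produced the state shown.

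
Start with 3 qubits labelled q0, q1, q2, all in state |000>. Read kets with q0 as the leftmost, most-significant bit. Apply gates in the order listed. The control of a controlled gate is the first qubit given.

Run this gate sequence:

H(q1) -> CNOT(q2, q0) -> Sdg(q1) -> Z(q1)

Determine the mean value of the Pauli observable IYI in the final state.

The expectation value of IYI is 1.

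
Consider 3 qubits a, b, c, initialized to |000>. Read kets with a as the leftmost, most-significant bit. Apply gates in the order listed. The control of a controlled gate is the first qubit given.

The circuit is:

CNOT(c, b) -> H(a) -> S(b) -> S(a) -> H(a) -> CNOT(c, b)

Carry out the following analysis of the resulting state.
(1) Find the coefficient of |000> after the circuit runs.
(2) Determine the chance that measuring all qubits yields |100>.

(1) |000> carries amplitude 1/2 + I/2 in the final state.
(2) A full measurement returns |100> with probability 1/2.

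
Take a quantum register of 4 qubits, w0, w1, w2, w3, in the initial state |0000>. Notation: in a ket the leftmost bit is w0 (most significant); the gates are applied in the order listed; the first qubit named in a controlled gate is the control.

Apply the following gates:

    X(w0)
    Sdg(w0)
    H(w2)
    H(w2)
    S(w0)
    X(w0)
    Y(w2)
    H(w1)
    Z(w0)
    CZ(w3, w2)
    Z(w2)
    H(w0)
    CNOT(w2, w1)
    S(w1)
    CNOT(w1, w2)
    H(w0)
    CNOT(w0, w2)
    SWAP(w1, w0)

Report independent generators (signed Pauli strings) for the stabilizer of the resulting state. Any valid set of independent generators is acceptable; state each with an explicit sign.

The final state is stabilized by the group generated by -XIYI, -ZIZI, +IZII, +IIIZ; other independent generating sets are equally valid. Key observation: the block from step 1 through step 6 cancels to the identity and can be dropped.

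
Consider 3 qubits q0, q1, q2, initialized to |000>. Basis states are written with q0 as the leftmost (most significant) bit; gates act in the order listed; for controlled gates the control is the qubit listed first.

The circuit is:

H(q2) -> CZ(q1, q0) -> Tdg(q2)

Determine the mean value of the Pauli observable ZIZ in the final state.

The observable ZIZ averages to 0.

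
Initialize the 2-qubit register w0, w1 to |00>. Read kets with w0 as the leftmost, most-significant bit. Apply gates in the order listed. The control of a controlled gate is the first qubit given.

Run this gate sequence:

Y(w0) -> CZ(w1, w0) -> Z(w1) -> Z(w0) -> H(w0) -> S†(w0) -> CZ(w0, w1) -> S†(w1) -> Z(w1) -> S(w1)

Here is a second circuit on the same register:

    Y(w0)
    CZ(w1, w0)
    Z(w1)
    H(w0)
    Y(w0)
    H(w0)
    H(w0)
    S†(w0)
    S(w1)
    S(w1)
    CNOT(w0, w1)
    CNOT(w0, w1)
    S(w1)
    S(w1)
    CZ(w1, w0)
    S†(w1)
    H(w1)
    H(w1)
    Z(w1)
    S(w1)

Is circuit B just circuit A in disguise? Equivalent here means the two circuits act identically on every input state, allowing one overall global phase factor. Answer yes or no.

No: there is an input state on which the two circuits produce genuinely different outputs (not merely differing by a phase).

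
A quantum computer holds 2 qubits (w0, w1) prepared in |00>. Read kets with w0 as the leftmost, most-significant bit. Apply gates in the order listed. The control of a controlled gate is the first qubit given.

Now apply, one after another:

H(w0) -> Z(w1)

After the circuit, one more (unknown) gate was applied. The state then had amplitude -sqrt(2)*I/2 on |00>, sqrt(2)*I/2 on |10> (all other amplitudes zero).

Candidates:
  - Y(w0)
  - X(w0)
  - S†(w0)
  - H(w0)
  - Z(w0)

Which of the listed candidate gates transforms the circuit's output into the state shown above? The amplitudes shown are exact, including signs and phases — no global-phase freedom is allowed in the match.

The unique candidate consistent with the amplitudes is Y(w0).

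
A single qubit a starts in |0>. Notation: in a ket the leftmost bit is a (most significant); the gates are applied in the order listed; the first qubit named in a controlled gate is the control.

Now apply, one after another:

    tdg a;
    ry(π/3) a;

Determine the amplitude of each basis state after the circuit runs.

The final amplitudes are sqrt(3)/2 on |0>, 1/2 on |1>.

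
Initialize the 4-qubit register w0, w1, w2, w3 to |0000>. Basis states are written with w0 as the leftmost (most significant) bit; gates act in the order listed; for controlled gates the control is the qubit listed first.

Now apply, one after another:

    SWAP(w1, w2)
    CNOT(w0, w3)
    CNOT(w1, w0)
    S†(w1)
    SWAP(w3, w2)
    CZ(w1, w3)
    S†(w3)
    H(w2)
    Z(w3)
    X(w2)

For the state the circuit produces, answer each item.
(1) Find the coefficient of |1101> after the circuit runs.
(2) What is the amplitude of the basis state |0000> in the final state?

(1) The final state's coefficient on |1101> equals 0.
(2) |0000> carries amplitude sqrt(2)/2 in the final state.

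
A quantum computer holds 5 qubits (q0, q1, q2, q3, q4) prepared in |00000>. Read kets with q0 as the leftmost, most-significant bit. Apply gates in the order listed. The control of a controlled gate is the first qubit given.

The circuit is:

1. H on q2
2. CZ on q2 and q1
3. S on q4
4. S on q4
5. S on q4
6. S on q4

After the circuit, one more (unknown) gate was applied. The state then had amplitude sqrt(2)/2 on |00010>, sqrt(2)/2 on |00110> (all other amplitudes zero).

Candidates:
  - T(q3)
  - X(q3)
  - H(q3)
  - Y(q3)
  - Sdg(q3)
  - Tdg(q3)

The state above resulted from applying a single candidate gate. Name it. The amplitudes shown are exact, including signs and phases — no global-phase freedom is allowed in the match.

It was X(q3) that produced the state shown. Key observation: the block from step 3 through step 6 cancels to the identity and can be dropped.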